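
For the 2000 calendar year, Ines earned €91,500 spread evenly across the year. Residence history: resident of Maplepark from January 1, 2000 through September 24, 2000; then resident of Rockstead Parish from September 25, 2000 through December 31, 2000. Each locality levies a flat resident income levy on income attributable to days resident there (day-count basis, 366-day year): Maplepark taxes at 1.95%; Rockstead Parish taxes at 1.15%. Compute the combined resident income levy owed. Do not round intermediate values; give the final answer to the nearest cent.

Maplepark, January 1 – September 24, 2000: 268 days → €91,500 × 1.95% × 268/366 = €1,306.5000
Rockstead Parish, September 25 – December 31, 2000: 98 days → €91,500 × 1.15% × 98/366 = €281.7500
Total = €1,588.2500

€1,588.25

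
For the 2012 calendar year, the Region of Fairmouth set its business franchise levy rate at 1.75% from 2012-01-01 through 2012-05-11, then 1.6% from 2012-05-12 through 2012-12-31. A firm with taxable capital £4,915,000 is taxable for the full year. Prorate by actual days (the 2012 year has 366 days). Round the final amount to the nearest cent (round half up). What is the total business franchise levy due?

2012-01-01 to 2012-05-11: 132 days at 1.75% → £4,915,000 × 1.75% × 132/366 = £31,020.9016
2012-05-12 to 2012-12-31: 234 days at 1.6% → £4,915,000 × 1.6% × 234/366 = £50,278.0328
Total = £81,298.9344

£81,298.93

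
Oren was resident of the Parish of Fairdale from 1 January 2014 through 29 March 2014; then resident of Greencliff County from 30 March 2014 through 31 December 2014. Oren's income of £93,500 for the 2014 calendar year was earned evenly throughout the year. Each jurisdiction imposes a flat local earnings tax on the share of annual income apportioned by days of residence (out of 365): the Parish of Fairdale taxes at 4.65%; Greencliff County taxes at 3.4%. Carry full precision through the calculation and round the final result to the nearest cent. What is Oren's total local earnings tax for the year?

The Parish of Fairdale, 1 January – 29 March 2014: 88 days → £93,500 × 4.65% × 88/365 = £1,048.2247
Greencliff County, 30 March – 31 December 2014: 277 days → £93,500 × 3.4% × 277/365 = £2,412.5562
Total = £3,460.7808

£3,460.78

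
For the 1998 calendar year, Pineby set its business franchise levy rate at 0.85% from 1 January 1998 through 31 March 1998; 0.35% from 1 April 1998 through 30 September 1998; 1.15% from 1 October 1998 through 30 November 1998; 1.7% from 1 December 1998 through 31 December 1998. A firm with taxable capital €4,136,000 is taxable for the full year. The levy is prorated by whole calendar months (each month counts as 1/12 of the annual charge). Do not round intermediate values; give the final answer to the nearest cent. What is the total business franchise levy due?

1 January – 31 March 1998: 3 months at 0.85% → €4,136,000 × 0.85% × 3/12 = €8,789.0000
1 April – 30 September 1998: 6 months at 0.35% → €4,136,000 × 0.35% × 6/12 = €7,238.0000
1 October – 30 November 1998: 2 months at 1.15% → €4,136,000 × 1.15% × 2/12 = €7,927.3333
1 December – 31 December 1998: 1 month at 1.7% → €4,136,000 × 1.7% × 1/12 = €5,859.3333
Total = €29,813.6667

€29,813.67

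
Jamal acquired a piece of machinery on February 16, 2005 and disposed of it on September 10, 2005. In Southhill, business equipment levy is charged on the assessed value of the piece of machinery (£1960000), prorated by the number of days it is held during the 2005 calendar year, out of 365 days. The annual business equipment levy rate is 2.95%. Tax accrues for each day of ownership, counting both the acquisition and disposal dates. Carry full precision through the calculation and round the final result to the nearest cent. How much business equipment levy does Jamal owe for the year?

£32791.07

Days held (February 16 – September 10, 2005): 207 out of 365
Tax = £1960000 × 2.95% × 207/365 = £32791.0685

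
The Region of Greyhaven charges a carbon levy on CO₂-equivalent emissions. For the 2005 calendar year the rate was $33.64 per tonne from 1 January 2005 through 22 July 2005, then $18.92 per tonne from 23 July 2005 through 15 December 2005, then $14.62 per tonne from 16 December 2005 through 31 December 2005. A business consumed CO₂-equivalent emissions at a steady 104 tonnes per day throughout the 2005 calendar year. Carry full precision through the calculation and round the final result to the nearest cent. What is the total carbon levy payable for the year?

1 January – 22 July 2005: 203 days × 104 tonnes/day = 21,112 tonnes at $33.64/tonne → $710,207.68
23 July – 15 December 2005: 146 days × 104 tonnes/day = 15,184 tonnes at $18.92/tonne → $287,281.28
16 December – 31 December 2005: 16 days × 104 tonnes/day = 1,664 tonnes at $14.62/tonne → $24,327.68

$1,021,816.64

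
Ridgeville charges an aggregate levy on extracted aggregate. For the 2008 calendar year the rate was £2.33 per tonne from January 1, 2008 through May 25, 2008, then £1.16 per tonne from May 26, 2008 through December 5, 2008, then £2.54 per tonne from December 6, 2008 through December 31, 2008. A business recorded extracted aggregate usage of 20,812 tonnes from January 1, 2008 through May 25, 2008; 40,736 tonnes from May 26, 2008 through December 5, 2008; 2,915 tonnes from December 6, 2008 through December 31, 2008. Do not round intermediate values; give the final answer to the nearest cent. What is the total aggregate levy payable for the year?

£103,149.82

January 1 – May 25, 2008: 20,812 tonnes at £2.33/tonne → £48,491.96
May 26 – December 5, 2008: 40,736 tonnes at £1.16/tonne → £47,253.76
December 6 – December 31, 2008: 2,915 tonnes at £2.54/tonne → £7,404.10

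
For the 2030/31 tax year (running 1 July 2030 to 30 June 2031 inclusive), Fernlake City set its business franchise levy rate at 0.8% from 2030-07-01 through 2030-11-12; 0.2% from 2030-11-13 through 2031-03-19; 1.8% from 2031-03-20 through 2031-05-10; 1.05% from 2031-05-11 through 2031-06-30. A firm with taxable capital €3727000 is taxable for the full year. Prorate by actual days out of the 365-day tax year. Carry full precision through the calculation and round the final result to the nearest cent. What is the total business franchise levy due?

€28646.85

2030-07-01 to 2030-11-12: 135 days at 0.8% → €3727000 × 0.8% × 135/365 = €11027.8356
2030-11-13 to 2031-03-19: 127 days at 0.2% → €3727000 × 0.2% × 127/365 = €2593.5836
2031-03-20 to 2031-05-10: 52 days at 1.8% → €3727000 × 1.8% × 52/365 = €9557.4575
2031-05-11 to 2031-06-30: 51 days at 1.05% → €3727000 × 1.05% × 51/365 = €5467.9685
Total = €28646.8452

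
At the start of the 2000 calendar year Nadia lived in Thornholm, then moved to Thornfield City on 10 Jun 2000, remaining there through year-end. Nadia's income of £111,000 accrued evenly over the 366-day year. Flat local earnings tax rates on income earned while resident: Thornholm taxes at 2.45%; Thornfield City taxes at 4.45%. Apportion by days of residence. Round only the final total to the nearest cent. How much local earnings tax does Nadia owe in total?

Thornholm, 1 Jan – 9 Jun 2000: 161 days → £111,000 × 2.45% × 161/366 = £1,196.2828
Thornfield City, 10 Jun – 31 Dec 2000: 205 days → £111,000 × 4.45% × 205/366 = £2,766.6598
Total = £3,962.9426

£3,962.94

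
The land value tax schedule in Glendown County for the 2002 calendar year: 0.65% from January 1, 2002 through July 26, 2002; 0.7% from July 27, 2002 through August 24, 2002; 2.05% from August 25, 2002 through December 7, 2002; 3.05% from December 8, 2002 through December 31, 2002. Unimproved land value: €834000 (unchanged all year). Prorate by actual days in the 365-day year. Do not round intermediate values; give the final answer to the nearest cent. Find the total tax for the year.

January 1 – July 26, 2002: 207 days at 0.65% → €834000 × 0.65% × 207/365 = €3074.3753
July 27 – August 24, 2002: 29 days at 0.7% → €834000 × 0.7% × 29/365 = €463.8411
August 25 – December 7, 2002: 105 days at 2.05% → €834000 × 2.05% × 105/365 = €4918.3151
December 8 – December 31, 2002: 24 days at 3.05% → €834000 × 3.05% × 24/365 = €1672.5699
Total = €10129.1014

€10129.10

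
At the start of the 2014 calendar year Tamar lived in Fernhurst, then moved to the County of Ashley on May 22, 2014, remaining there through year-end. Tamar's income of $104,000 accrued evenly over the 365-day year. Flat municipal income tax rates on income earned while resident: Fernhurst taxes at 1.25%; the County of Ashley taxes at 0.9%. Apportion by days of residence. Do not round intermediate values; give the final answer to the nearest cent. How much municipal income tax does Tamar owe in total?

$1,076.61

Fernhurst, January 1 – May 21, 2014: 141 days → $104,000 × 1.25% × 141/365 = $502.1918
The County of Ashley, May 22 – December 31, 2014: 224 days → $104,000 × 0.9% × 224/365 = $574.4219
Total = $1,076.6137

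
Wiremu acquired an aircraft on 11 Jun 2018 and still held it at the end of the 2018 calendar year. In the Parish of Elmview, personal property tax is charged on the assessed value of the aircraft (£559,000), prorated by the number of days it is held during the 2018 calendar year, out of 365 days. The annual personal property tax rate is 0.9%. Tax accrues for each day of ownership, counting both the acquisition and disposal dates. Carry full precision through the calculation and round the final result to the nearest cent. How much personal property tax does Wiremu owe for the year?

£2,811.85

Days held (11 Jun – 31 Dec 2018): 204 out of 365
Tax = £559,000 × 0.9% × 204/365 = £2,811.8466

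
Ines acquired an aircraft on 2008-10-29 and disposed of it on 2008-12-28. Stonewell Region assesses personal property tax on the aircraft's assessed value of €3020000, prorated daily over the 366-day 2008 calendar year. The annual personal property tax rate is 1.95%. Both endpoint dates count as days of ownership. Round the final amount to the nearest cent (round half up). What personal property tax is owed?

Days held (2008-10-29 to 2008-12-28): 61 out of 366
Tax = €3020000 × 1.95% × 61/366 = €9815.0000

€9815.00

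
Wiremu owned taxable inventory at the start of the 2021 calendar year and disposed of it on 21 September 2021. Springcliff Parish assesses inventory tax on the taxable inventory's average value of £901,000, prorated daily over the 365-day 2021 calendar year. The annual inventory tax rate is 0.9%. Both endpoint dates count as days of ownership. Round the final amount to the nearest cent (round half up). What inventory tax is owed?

£5,865.14

Days held (1 January – 21 September 2021): 264 out of 365
Tax = £901,000 × 0.9% × 264/365 = £5,865.1397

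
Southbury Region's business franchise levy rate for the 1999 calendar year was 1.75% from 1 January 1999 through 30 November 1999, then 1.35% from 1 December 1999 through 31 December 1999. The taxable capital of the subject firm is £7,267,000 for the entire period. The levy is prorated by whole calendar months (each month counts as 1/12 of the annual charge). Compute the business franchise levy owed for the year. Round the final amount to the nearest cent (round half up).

1 January – 30 November 1999: 11 months at 1.75% → £7,267,000 × 1.75% × 11/12 = £116,574.7917
1 December – 31 December 1999: 1 month at 1.35% → £7,267,000 × 1.35% × 1/12 = £8,175.3750
Total = £124,750.1667

£124,750.17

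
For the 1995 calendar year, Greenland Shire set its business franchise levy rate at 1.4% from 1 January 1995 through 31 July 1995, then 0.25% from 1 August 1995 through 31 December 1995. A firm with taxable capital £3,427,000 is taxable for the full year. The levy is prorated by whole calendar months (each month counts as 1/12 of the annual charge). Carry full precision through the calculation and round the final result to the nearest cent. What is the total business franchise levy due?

1 January – 31 July 1995: 7 months at 1.4% → £3,427,000 × 1.4% × 7/12 = £27,987.1667
1 August – 31 December 1995: 5 months at 0.25% → £3,427,000 × 0.25% × 5/12 = £3,569.7917
Total = £31,556.9583

£31,556.96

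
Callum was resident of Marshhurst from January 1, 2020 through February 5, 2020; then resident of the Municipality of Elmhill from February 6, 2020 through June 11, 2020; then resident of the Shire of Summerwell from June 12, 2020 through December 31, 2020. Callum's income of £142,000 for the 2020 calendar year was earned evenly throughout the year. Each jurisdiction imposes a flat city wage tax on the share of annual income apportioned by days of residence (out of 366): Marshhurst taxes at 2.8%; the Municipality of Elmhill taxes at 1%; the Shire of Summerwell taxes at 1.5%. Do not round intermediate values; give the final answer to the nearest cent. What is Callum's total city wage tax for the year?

Marshhurst, January 1 – February 5, 2020: 36 days → £142,000 × 2.8% × 36/366 = £391.0820
The Municipality of Elmhill, February 6 – June 11, 2020: 127 days → £142,000 × 1% × 127/366 = £492.7322
The Shire of Summerwell, June 12 – December 31, 2020: 203 days → £142,000 × 1.5% × 203/366 = £1,181.3934
Total = £2,065.2077

£2,065.21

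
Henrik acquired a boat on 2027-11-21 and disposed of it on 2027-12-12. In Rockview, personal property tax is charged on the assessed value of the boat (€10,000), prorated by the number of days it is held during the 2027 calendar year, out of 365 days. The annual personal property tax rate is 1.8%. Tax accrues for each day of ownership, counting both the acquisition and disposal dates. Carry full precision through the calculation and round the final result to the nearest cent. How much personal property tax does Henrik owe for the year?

€10.85

Days held (2027-11-21 to 2027-12-12): 22 out of 365
Tax = €10,000 × 1.8% × 22/365 = €10.8493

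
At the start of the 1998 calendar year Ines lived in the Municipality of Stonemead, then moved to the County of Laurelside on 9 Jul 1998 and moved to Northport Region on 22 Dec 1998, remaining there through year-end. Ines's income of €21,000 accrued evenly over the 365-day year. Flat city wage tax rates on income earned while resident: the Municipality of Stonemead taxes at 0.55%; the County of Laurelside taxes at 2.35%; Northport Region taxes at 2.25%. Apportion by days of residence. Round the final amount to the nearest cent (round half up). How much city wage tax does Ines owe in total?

The Municipality of Stonemead, 1 Jan – 8 Jul 1998: 189 days → €21,000 × 0.55% × 189/365 = €59.8068
The County of Laurelside, 9 Jul – 21 Dec 1998: 166 days → €21,000 × 2.35% × 166/365 = €224.4411
Northport Region, 22 Dec – 31 Dec 1998: 10 days → €21,000 × 2.25% × 10/365 = €12.9452
Total = €297.1932

€297.19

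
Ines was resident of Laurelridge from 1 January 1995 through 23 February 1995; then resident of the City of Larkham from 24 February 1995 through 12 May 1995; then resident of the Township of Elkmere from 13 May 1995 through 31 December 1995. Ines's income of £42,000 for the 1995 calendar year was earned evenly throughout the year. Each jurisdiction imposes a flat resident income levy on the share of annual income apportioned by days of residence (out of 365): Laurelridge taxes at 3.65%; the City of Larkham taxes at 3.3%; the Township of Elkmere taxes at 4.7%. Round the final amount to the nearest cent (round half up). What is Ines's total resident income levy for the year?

Laurelridge, 1 January – 23 February 1995: 54 days → £42,000 × 3.65% × 54/365 = £226.8000
The City of Larkham, 24 February – 12 May 1995: 78 days → £42,000 × 3.3% × 78/365 = £296.1863
The Township of Elkmere, 13 May – 31 December 1995: 233 days → £42,000 × 4.7% × 233/365 = £1,260.1151
Total = £1,783.1014

£1,783.10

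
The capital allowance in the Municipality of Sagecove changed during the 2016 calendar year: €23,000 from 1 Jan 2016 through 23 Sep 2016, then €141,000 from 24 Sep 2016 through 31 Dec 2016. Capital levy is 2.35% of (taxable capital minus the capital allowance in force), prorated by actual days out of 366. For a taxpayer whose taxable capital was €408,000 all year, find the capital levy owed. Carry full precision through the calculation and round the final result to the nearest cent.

1 Jan – 23 Sep 2016: 267 days, exemption €23,000 → (€408,000 − €23,000) × 2.35% × 267/366 = €6,600.2254
24 Sep – 31 Dec 2016: 99 days, exemption €141,000 → (€408,000 − €141,000) × 2.35% × 99/366 = €1,697.2008
Total = €8,297.4262

€8,297.43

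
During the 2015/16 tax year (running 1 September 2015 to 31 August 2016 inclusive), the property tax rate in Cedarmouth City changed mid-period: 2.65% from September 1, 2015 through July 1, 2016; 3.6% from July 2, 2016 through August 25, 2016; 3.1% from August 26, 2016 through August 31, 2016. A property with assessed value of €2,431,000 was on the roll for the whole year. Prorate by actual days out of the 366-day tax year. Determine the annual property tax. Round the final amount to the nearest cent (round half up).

September 1, 2015 – July 1, 2016: 305 days at 2.65% → €2,431,000 × 2.65% × 305/366 = €53,684.5833
July 2 – August 25, 2016: 55 days at 3.6% → €2,431,000 × 3.6% × 55/366 = €13,151.3115
August 26 – August 31, 2016: 6 days at 3.1% → €2,431,000 × 3.1% × 6/366 = €1,235.4262
Total = €68,071.3210

€68,071.32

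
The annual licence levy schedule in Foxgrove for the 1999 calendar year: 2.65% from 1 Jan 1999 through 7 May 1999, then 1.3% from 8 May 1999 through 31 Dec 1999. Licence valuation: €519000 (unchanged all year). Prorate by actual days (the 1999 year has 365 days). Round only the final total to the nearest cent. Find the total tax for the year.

€9184.88

1 Jan – 7 May 1999: 127 days at 2.65% → €519000 × 2.65% × 127/365 = €4785.4644
8 May – 31 Dec 1999: 238 days at 1.3% → €519000 × 1.3% × 238/365 = €4399.4137
Total = €9184.8781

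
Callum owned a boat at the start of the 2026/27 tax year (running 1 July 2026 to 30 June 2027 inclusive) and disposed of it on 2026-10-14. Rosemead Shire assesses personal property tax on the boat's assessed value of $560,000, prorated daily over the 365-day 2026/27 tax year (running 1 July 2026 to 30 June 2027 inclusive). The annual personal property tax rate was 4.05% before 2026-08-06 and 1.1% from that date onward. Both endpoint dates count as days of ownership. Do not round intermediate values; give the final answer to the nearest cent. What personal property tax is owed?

$3,418.30

2026-07-01 to 2026-08-05: 36 days at 4.05% → $560,000 × 4.05% × 36/365 = $2,236.9315
2026-08-06 to 2026-10-14: 70 days at 1.1% → $560,000 × 1.1% × 70/365 = $1,181.3699
Total = $3,418.3014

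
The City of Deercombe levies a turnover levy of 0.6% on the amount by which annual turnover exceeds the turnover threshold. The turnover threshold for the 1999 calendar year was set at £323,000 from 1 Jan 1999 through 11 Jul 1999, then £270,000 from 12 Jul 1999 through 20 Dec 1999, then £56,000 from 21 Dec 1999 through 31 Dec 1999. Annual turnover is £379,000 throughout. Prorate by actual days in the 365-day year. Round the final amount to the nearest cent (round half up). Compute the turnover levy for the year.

£525.42

1 Jan – 11 Jul 1999: 192 days, exemption £323,000 → (£379,000 − £323,000) × 0.6% × 192/365 = £176.7452
12 Jul – 20 Dec 1999: 162 days, exemption £270,000 → (£379,000 − £270,000) × 0.6% × 162/365 = £290.2685
21 Dec – 31 Dec 1999: 11 days, exemption £56,000 → (£379,000 − £56,000) × 0.6% × 11/365 = £58.4055
Total = £525.4192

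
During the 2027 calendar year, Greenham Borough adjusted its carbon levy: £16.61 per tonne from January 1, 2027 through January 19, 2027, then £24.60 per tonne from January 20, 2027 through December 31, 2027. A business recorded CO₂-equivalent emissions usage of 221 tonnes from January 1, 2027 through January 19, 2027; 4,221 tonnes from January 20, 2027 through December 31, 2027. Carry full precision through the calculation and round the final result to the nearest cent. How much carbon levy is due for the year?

£107,507.41

January 1 – January 19, 2027: 221 tonnes at £16.61/tonne → £3,670.81
January 20 – December 31, 2027: 4,221 tonnes at £24.60/tonne → £103,836.60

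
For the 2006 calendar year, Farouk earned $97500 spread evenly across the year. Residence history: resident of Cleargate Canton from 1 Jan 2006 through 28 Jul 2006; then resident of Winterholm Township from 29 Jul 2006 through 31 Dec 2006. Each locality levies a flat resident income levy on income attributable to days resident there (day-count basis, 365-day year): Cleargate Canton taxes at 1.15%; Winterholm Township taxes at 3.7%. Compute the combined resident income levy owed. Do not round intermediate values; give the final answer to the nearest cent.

Cleargate Canton, 1 Jan – 28 Jul 2006: 209 days → $97500 × 1.15% × 209/365 = $642.0308
Winterholm Township, 29 Jul – 31 Dec 2006: 156 days → $97500 × 3.7% × 156/365 = $1541.8356
Total = $2183.8664

$2183.87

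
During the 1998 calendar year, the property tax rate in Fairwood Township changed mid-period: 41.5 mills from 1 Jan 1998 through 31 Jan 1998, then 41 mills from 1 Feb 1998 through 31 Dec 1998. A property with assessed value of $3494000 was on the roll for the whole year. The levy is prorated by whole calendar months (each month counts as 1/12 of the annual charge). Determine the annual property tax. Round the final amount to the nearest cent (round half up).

$143399.58

1 Jan – 31 Jan 1998: 1 month at 41.5 mills → $3494000 × 4.15% × 1/12 = $12083.4167
1 Feb – 31 Dec 1998: 11 months at 41 mills → $3494000 × 4.1% × 11/12 = $131316.1667
Total = $143399.5833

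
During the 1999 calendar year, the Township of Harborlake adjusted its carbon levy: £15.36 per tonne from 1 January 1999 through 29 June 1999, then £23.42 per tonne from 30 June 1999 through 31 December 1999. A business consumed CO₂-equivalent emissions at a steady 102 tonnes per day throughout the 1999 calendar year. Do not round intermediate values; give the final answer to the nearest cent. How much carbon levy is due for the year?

1 January – 29 June 1999: 180 days × 102 tonnes/day = 18,360 tonnes at £15.36/tonne → £282,009.60
30 June – 31 December 1999: 185 days × 102 tonnes/day = 18,870 tonnes at £23.42/tonne → £441,935.40

£723,945.00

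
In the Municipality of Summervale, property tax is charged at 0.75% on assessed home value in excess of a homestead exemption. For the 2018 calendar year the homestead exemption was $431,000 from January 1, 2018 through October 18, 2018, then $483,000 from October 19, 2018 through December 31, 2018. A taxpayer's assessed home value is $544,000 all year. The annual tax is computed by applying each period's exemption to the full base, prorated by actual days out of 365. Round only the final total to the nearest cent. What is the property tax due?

$768.43

January 1 – October 18, 2018: 291 days, exemption $431,000 → ($544,000 − $431,000) × 0.75% × 291/365 = $675.6781
October 19 – December 31, 2018: 74 days, exemption $483,000 → ($544,000 − $483,000) × 0.75% × 74/365 = $92.7534
Total = $768.4315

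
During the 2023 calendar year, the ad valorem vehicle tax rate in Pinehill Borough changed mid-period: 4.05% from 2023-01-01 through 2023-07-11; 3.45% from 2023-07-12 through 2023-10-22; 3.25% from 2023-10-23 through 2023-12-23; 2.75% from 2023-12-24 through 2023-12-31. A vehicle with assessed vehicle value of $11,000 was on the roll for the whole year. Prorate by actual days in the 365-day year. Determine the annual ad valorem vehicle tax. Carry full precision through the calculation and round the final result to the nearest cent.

2023-01-01 to 2023-07-11: 192 days at 4.05% → $11,000 × 4.05% × 192/365 = $234.3452
2023-07-12 to 2023-10-22: 103 days at 3.45% → $11,000 × 3.45% × 103/365 = $107.0918
2023-10-23 to 2023-12-23: 62 days at 3.25% → $11,000 × 3.25% × 62/365 = $60.7260
2023-12-24 to 2023-12-31: 8 days at 2.75% → $11,000 × 2.75% × 8/365 = $6.6301
Total = $408.7932

$408.79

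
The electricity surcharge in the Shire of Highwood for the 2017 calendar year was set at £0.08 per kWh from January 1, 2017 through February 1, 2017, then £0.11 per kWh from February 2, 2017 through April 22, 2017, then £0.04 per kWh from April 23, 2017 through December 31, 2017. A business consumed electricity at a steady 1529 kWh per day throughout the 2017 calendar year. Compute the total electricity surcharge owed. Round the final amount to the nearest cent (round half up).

January 1 – February 1, 2017: 32 days × 1529 kWh/day = 48,928 kWh at £0.08/kWh → £3,914.24
February 2 – April 22, 2017: 80 days × 1529 kWh/day = 122,320 kWh at £0.11/kWh → £13,455.20
April 23 – December 31, 2017: 253 days × 1529 kWh/day = 386,837 kWh at £0.04/kWh → £15,473.48

£32,842.92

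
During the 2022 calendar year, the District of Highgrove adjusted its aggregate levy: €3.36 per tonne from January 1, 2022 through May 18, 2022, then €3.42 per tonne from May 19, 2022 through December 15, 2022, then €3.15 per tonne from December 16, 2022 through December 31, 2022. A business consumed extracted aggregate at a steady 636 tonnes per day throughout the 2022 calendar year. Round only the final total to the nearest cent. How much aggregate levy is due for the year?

January 1 – May 18, 2022: 138 days × 636 tonnes/day = 87,768 tonnes at €3.36/tonne → €294,900.48
May 19 – December 15, 2022: 211 days × 636 tonnes/day = 134,196 tonnes at €3.42/tonne → €458,950.32
December 16 – December 31, 2022: 16 days × 636 tonnes/day = 10,176 tonnes at €3.15/tonne → €32,054.40

€785,905.20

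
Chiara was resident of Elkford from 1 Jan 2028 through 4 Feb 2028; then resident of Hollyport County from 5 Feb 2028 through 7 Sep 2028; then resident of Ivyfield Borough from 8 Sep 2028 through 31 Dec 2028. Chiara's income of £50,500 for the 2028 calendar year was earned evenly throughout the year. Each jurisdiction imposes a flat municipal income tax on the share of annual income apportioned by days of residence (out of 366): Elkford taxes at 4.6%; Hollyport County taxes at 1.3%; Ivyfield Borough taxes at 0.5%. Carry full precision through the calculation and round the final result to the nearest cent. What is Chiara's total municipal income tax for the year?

£688.92

Elkford, 1 Jan – 4 Feb 2028: 35 days → £50,500 × 4.6% × 35/366 = £222.1448
Hollyport County, 5 Feb – 7 Sep 2028: 216 days → £50,500 × 1.3% × 216/366 = £387.4426
Ivyfield Borough, 8 Sep – 31 Dec 2028: 115 days → £50,500 × 0.5% × 115/366 = £79.3374
Total = £688.9249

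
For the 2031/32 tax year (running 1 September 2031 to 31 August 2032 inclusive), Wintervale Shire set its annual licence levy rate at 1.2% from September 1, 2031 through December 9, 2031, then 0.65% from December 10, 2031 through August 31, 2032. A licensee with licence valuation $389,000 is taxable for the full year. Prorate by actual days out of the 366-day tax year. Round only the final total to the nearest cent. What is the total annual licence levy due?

$3,113.06

September 1 – December 9, 2031: 100 days at 1.2% → $389,000 × 1.2% × 100/366 = $1,275.4098
December 10, 2031 – August 31, 2032: 266 days at 0.65% → $389,000 × 0.65% × 266/366 = $1,837.6530
Total = $3,113.0628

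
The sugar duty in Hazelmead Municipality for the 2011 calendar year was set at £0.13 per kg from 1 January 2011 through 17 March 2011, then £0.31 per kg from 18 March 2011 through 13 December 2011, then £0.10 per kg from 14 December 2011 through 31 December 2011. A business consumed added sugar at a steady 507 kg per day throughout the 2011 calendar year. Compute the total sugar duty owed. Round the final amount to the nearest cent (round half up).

1 January – 17 March 2011: 76 days × 507 kg/day = 38,532 kg at £0.13/kg → £5,009.16
18 March – 13 December 2011: 271 days × 507 kg/day = 137,397 kg at £0.31/kg → £42,593.07
14 December – 31 December 2011: 18 days × 507 kg/day = 9,126 kg at £0.10/kg → £912.60

£48,514.83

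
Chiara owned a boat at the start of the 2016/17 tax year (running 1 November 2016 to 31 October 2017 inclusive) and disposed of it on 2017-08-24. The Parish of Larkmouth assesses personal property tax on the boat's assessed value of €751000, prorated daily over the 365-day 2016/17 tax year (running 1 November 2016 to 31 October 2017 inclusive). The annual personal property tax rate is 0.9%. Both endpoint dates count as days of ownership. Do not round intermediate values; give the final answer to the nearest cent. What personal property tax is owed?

€5499.79

Days held (2016-11-01 to 2017-08-24): 297 out of 365
Tax = €751000 × 0.9% × 297/365 = €5499.7890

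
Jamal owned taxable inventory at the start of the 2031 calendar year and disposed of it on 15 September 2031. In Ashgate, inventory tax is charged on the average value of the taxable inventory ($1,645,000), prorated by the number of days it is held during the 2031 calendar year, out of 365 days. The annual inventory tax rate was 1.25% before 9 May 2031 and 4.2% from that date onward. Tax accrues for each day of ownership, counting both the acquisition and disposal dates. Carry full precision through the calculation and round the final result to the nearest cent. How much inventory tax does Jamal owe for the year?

1 January – 8 May 2031: 128 days at 1.25% → $1,645,000 × 1.25% × 128/365 = $7,210.9589
9 May – 15 September 2031: 130 days at 4.2% → $1,645,000 × 4.2% × 130/365 = $24,607.3973
Total = $31,818.3562

$31,818.36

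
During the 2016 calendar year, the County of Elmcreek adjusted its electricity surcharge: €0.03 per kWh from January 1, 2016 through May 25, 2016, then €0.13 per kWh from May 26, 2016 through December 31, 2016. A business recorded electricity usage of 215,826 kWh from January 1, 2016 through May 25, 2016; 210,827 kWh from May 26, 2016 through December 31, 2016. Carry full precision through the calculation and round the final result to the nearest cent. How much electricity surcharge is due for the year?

January 1 – May 25, 2016: 215,826 kWh at €0.03/kWh → €6474.78
May 26 – December 31, 2016: 210,827 kWh at €0.13/kWh → €27407.51

€33882.29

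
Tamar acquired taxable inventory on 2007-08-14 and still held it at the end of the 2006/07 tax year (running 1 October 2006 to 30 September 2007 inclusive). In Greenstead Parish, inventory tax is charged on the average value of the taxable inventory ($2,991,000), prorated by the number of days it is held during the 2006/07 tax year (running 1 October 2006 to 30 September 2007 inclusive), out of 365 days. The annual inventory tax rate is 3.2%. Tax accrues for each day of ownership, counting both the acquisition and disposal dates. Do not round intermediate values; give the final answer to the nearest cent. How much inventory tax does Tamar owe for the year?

Days held (2007-08-14 to 2007-09-30): 48 out of 365
Tax = $2,991,000 × 3.2% × 48/365 = $12,586.7836

$12,586.78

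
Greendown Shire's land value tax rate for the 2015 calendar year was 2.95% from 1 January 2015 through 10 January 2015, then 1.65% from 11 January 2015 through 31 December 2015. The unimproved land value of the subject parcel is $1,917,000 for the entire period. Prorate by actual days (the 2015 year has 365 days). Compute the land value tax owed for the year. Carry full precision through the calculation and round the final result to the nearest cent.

1 January – 10 January 2015: 10 days at 2.95% → $1,917,000 × 2.95% × 10/365 = $1,549.3562
11 January – 31 December 2015: 355 days at 1.65% → $1,917,000 × 1.65% × 355/365 = $30,763.9110
Total = $32,313.2671

$32,313.27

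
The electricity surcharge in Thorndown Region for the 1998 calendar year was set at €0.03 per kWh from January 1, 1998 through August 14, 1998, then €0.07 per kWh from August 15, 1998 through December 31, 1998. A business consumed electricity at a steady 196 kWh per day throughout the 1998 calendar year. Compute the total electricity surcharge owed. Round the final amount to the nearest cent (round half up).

January 1 – August 14, 1998: 226 days × 196 kWh/day = 44,296 kWh at €0.03/kWh → €1,328.88
August 15 – December 31, 1998: 139 days × 196 kWh/day = 27,244 kWh at €0.07/kWh → €1,907.08

€3,235.96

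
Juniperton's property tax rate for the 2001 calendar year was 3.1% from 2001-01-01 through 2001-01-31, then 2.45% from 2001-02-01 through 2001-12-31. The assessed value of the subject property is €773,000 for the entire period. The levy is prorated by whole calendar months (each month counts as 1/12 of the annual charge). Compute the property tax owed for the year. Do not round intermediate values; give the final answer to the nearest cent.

€19,357.21

2001-01-01 to 2001-01-31: 1 month at 3.1% → €773,000 × 3.1% × 1/12 = €1,996.9167
2001-02-01 to 2001-12-31: 11 months at 2.45% → €773,000 × 2.45% × 11/12 = €17,360.2917
Total = €19,357.2083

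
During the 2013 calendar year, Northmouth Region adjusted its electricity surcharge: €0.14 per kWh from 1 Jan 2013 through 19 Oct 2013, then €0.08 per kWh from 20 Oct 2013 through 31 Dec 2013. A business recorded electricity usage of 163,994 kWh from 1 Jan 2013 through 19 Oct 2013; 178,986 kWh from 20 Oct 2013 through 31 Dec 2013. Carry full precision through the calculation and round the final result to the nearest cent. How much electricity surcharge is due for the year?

€37278.04

1 Jan – 19 Oct 2013: 163,994 kWh at €0.14/kWh → €22959.16
20 Oct – 31 Dec 2013: 178,986 kWh at €0.08/kWh → €14318.88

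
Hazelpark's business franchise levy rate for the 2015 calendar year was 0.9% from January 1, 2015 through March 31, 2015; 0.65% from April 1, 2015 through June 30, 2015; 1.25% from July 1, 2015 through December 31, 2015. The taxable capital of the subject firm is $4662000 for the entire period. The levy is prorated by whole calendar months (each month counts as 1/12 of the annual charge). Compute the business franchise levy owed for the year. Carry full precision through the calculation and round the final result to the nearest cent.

$47202.75

January 1 – March 31, 2015: 3 months at 0.9% → $4662000 × 0.9% × 3/12 = $10489.5000
April 1 – June 30, 2015: 3 months at 0.65% → $4662000 × 0.65% × 3/12 = $7575.7500
July 1 – December 31, 2015: 6 months at 1.25% → $4662000 × 1.25% × 6/12 = $29137.5000
Total = $47202.7500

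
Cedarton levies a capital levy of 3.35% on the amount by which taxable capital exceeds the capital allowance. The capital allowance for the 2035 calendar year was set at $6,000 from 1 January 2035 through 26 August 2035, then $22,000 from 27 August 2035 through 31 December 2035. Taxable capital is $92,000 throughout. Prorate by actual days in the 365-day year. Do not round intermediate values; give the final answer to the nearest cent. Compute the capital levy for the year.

$2,694.50

1 January – 26 August 2035: 238 days, exemption $6,000 → ($92,000 − $6,000) × 3.35% × 238/365 = $1,878.5699
27 August – 31 December 2035: 127 days, exemption $22,000 → ($92,000 − $22,000) × 3.35% × 127/365 = $815.9315
Total = $2,694.5014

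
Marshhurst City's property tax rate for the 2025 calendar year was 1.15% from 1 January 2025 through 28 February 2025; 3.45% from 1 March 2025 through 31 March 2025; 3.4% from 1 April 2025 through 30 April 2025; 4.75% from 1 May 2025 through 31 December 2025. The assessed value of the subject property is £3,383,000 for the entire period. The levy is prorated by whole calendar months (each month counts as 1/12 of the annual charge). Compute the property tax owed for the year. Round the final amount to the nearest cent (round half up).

1 January – 28 February 2025: 2 months at 1.15% → £3,383,000 × 1.15% × 2/12 = £6,484.0833
1 March – 31 March 2025: 1 month at 3.45% → £3,383,000 × 3.45% × 1/12 = £9,726.1250
1 April – 30 April 2025: 1 month at 3.4% → £3,383,000 × 3.4% × 1/12 = £9,585.1667
1 May – 31 December 2025: 8 months at 4.75% → £3,383,000 × 4.75% × 8/12 = £107,128.3333
Total = £132,923.7083

£132,923.71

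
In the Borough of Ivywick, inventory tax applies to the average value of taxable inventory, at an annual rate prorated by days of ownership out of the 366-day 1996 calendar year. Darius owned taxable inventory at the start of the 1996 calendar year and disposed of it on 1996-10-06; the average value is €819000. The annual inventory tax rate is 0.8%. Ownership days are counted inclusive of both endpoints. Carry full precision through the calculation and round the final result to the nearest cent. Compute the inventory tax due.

€5012.46

Days held (1996-01-01 to 1996-10-06): 280 out of 366
Tax = €819000 × 0.8% × 280/366 = €5012.4590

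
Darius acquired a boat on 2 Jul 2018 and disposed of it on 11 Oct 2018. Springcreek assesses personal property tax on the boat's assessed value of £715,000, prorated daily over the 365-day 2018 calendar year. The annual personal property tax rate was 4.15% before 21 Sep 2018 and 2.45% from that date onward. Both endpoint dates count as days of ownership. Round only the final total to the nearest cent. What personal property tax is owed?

£7,592.71

2 Jul – 20 Sep 2018: 81 days at 4.15% → £715,000 × 4.15% × 81/365 = £6,584.8562
21 Sep – 11 Oct 2018: 21 days at 2.45% → £715,000 × 2.45% × 21/365 = £1,007.8562
Total = £7,592.7123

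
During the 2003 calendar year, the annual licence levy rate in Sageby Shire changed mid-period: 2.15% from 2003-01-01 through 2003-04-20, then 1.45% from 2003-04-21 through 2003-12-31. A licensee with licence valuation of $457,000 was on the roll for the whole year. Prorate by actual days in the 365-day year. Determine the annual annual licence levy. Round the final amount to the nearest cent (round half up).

2003-01-01 to 2003-04-20: 110 days at 2.15% → $457,000 × 2.15% × 110/365 = $2,961.1096
2003-04-21 to 2003-12-31: 255 days at 1.45% → $457,000 × 1.45% × 255/365 = $4,629.4726
Total = $7,590.5822

$7,590.58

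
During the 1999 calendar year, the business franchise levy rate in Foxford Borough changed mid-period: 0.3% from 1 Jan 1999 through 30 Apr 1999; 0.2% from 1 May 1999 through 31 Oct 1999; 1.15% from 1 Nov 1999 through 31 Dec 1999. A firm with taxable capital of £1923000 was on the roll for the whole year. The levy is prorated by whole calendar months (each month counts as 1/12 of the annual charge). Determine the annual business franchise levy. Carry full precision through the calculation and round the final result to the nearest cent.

1 Jan – 30 Apr 1999: 4 months at 0.3% → £1923000 × 0.3% × 4/12 = £1923.0000
1 May – 31 Oct 1999: 6 months at 0.2% → £1923000 × 0.2% × 6/12 = £1923.0000
1 Nov – 31 Dec 1999: 2 months at 1.15% → £1923000 × 1.15% × 2/12 = £3685.7500
Total = £7531.7500

£7531.75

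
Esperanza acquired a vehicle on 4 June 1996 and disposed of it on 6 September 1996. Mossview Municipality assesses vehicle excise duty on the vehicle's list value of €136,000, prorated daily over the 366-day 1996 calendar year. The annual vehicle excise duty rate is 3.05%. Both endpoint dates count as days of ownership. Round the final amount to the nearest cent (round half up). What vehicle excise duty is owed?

€1,076.67

Days held (4 June – 6 September 1996): 95 out of 366
Tax = €136,000 × 3.05% × 95/366 = €1,076.6667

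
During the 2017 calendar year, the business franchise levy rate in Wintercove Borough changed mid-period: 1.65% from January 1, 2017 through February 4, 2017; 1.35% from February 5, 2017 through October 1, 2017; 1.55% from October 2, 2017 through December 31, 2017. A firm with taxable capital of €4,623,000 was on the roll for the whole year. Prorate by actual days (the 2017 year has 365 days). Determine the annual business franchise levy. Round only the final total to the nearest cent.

January 1 – February 4, 2017: 35 days at 1.65% → €4,623,000 × 1.65% × 35/365 = €7,314.4726
February 5 – October 1, 2017: 239 days at 1.35% → €4,623,000 × 1.35% × 239/365 = €40,866.0534
October 2 – December 31, 2017: 91 days at 1.55% → €4,623,000 × 1.55% × 91/365 = €17,865.0452
Total = €66,045.5712

€66,045.57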